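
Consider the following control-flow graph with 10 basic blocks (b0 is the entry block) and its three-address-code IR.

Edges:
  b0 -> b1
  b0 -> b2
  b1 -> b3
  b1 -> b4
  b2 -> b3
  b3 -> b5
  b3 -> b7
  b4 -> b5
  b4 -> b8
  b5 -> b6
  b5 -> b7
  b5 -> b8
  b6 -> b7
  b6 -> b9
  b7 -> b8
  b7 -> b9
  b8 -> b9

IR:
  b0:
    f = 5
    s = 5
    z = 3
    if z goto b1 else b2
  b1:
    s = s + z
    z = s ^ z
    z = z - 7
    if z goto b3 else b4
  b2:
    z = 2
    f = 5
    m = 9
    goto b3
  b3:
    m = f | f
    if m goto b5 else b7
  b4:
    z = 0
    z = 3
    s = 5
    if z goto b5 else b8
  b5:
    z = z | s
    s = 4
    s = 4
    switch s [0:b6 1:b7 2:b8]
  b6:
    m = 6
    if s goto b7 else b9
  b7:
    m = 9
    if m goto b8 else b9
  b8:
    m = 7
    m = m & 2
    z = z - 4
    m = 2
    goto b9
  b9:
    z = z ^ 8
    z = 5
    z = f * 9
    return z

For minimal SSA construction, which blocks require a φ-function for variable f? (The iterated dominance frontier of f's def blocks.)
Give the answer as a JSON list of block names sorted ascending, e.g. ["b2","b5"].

idom tree: b1←b0 b2←b0 b3←b0 b4←b1 b5←b0 b6←b5 b7←b0 b8←b0 b9←b0
Join-block Dom:
  b3: preds {b1,b2}: {b0,b1} ∩ {b0,b2} = {b0}; idom=b0
  b5: preds {b3,b4}: {b0,b3} ∩ {b0,b1,b4} = {b0}; idom=b0
  b7: preds {b3,b5,b6}: {b0,b3} ∩ {b0,b5} ∩ {b0,b5,b6} = {b0}; idom=b0
  b8: preds {b4,b5,b7}: {b0,b1,b4} ∩ {b0,b5} ∩ {b0,b7} = {b0}; idom=b0
  b9: preds {b6,b7,b8}: {b0,b5,b6} ∩ {b0,b7} ∩ {b0,b8} = {b0}; idom=b0

DF walk-up:
  join b3 pred b1: b1 stop@b0
  join b3 pred b2: b2 stop@b0
  join b5 pred b3: b3 stop@b0
  join b5 pred b4: b4→b1 stop@b0
  join b7 pred b3: b3 stop@b0
  join b7 pred b5: b5 stop@b0
  join b7 pred b6: b6→b5 stop@b0
  join b8 pred b4: b4→b1 stop@b0
  join b8 pred b5: b5 stop@b0
  join b8 pred b7: b7 stop@b0
  join b9 pred b6: b6→b5 stop@b0
  join b9 pred b7: b7 stop@b0
  join b9 pred b8: b8 stop@b0
  b0: DF=∅
  b1: DF={b3,b5,b8}
  b2: DF={b3}
  b3: DF={b5,b7}
  b4: DF={b5,b8}
  b5: DF={b7,b8,b9}
  b6: DF={b7,b9}
  b7: DF={b8,b9}
  b8: DF={b9}
  b9: DF=∅

φ for f: defs {b0,b2}
  DF⁺ = {b3,b5,b7,b8,b9}

Answer: ["b3", "b5", "b7", "b8", "b9"]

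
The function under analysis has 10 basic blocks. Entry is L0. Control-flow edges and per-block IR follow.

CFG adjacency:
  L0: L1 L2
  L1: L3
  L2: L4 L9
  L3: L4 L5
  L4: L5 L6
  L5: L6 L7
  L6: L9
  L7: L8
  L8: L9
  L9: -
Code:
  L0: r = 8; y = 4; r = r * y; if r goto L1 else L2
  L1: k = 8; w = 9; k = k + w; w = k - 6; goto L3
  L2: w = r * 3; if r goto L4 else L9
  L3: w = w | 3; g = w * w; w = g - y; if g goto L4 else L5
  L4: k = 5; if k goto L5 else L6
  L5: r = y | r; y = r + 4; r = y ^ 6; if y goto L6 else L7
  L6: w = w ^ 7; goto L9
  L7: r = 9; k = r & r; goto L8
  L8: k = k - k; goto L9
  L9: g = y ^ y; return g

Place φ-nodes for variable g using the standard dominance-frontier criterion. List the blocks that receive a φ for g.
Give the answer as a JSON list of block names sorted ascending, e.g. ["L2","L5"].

Answer: ["L4", "L5", "L6", "L9"]

Derivation:
idom tree: L1←L0 L2←L0 L3←L1 L4←L0 L5←L0 L6←L0 L7←L5 L8←L7 L9←L0
Dom at joins:
  L4: preds {L2,L3}: {L0,L2} ∩ {L0,L1,L3} = {L0}; idom=L0
  L5: preds {L3,L4}: {L0,L1,L3} ∩ {L0,L4} = {L0}; idom=L0
  L6: preds {L4,L5}: {L0,L4} ∩ {L0,L5} = {L0}; idom=L0
  L9: preds {L2,L6,L8}: {L0,L2} ∩ {L0,L6} ∩ {L0,L5,L7,L8} = {L0}; idom=L0

Frontier:
  join L4 pred L2: L2 stop@L0
  join L4 pred L3: L3→L1 stop@L0
  join L5 pred L3: L3→L1 stop@L0
  join L5 pred L4: L4 stop@L0
  join L6 pred L4: L4 stop@L0
  join L6 pred L5: L5 stop@L0
  join L9 pred L2: L2 stop@L0
  join L9 pred L6: L6 stop@L0
  join L9 pred L8: L8→L7→L5 stop@L0
  L0 → ∅
  L1 → {L4,L5}
  L2 → {L4,L9}
  L3 → {L4,L5}
  L4 → {L5,L6}
  L5 → {L6,L9}
  L6 → {L9}
  L7 → {L9}
  L8 → {L9}
  L9 → ∅

φ for g: defs {L3,L9}
  DF⁺ = {L4,L5,L6,L9}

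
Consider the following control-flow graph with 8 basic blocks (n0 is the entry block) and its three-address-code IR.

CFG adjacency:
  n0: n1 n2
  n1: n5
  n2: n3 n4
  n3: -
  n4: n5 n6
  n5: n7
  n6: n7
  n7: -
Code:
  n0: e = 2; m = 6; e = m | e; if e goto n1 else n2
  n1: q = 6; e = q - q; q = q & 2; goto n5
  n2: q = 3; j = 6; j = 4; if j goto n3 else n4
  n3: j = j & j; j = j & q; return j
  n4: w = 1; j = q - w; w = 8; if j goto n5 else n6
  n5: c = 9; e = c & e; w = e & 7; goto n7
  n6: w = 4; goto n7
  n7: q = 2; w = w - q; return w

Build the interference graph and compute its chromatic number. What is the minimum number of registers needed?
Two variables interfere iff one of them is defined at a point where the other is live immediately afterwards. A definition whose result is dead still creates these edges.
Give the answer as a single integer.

def/use:
  n0: def={e,m} ue=∅
  n1: def={e,q} ue=∅
  n2: def={j,q} ue=∅
  n3: def={j} ue={j,q}
  n4: def={j,w} ue={q}
  n5: def={c,e,w} ue={e}
  n6: def={w} ue=∅
  n7: def={q,w} ue={w}

Backward fixpoint:
  n0: in=∅ out={e}
  n1: in=∅ out={e}
  n2: in={e} out={e,j,q}
  n3: in={j,q} out=∅
  n4: in={e,q} out={e}
  n5: in={e} out={w}
  n6: in=∅ out={w}
  n7: in={w} out=∅

Interference:
  c — {e}
  e — {c,j,m,q,w}
  j — {e,q,w}
  m — {e}
  q — {e,j,w}
  w — {e,j,q}

Registers:
  clique {e,j,q,w} ⇒ need ≥ 4
  assign c→r1 e→r0 j→r1 m→r1 q→r2 w→r3 — no edge inside a register ⇒ χ ≤ 4
  χ = 4

Answer: 4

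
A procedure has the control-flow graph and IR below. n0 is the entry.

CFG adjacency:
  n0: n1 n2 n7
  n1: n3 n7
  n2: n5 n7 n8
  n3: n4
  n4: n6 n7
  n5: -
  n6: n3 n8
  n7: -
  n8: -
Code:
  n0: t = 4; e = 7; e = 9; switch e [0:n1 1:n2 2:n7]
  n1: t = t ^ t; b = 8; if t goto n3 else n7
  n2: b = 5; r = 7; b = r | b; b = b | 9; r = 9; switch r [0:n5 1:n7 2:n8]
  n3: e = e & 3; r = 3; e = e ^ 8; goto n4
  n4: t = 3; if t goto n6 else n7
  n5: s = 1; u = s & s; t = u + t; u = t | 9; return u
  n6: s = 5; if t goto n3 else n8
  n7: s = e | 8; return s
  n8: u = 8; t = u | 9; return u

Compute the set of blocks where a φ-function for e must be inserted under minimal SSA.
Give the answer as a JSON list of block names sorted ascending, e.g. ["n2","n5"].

Answer: ["n3", "n7", "n8"]

Analysis:
idom tree: n1←n0 n2←n0 n3←n1 n4←n3 n5←n2 n6←n4 n7←n0 n8←n0
Dom at joins:
  n3: preds {n1,n6}: {n0,n1} ∩ {n0,n1,n3,n4,n6} = {n0,n1}; idom=n1
  n7: preds {n0,n1,n2,n4}: {n0} ∩ {n0,n1} ∩ {n0,n2} ∩ {n0,n1,n3,n4} = {n0}; idom=n0
  n8: preds {n2,n6}: {n0,n2} ∩ {n0,n1,n3,n4,n6} = {n0}; idom=n0

Frontier:
  n3←n1: walk · to n1
  n3←n6: walk n6→n4→n3 to n1
  n7←n0: walk · to n0
  n7←n1: walk n1 to n0
  n7←n2: walk n2 to n0
  n7←n4: walk n4→n3→n1 to n0
  n8←n2: walk n2 to n0
  n8←n6: walk n6→n4→n3→n1 to n0
  n0 → ∅
  n1 → {n7,n8}
  n2 → {n7,n8}
  n3 → {n3,n7,n8}
  n4 → {n3,n7,n8}
  n5 → ∅
  n6 → {n3,n8}
  n7 → ∅
  n8 → ∅

φ for e: defs {n0,n3}
  DF⁺ = {n3,n7,n8}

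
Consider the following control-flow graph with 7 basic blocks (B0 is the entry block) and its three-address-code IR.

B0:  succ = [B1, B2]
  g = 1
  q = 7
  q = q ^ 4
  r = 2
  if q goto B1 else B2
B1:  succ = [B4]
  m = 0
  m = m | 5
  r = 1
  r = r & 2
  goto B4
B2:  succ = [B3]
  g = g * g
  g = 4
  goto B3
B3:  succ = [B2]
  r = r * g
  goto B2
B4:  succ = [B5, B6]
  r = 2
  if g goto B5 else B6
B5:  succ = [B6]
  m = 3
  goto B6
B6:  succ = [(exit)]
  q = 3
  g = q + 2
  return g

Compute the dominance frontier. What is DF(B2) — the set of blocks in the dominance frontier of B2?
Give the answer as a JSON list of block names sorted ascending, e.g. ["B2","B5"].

idom tree: B1←B0 B2←B0 B3←B2 B4←B1 B5←B4 B6←B4
Dom∩ at merges:
  B2: preds {B0,B3}: {B0} ∩ {B0,B2,B3} = {B0}; idom=B0
  B6: preds {B4,B5}: {B0,B1,B4} ∩ {B0,B1,B4,B5} = {B0,B1,B4}; idom=B4

DF derivation:
  B2←B0: walk · to B0
  B2←B3: walk B3→B2 to B0
  B6←B4: walk · to B4
  B6←B5: walk B5 to B4
  B0 → ∅
  B1 → ∅
  B2 → {B2}
  B3 → {B2}
  B4 → ∅
  B5 → {B6}
  B6 → ∅

DF(B2) = ["B2"]

Answer: ["B2"]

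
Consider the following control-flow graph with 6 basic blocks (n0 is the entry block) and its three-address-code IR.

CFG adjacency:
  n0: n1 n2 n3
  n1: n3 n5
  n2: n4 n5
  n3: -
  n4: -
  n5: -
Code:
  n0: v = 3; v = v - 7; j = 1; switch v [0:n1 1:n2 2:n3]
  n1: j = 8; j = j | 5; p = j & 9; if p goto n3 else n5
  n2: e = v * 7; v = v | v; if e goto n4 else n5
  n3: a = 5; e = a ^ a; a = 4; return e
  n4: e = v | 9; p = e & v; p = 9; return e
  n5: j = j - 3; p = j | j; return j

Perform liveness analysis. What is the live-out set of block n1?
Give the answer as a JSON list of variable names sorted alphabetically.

Per-block:
  n0 def {j,v} use ∅
  n1 def {j,p} use ∅
  n2 def {e,v} use {v}
  n3 def {a,e} use ∅
  n4 def {e,p} use {v}
  n5 def {j,p} use {j}

Liveness:
  n0 li=∅ lo={j,v}
  n1 li=∅ lo={j}
  n2 li={j,v} lo={j,v}
  n3 li=∅ lo=∅
  n4 li={v} lo=∅
  n5 li={j} lo=∅

live-out(n1) = ["j"]

Answer: ["j"]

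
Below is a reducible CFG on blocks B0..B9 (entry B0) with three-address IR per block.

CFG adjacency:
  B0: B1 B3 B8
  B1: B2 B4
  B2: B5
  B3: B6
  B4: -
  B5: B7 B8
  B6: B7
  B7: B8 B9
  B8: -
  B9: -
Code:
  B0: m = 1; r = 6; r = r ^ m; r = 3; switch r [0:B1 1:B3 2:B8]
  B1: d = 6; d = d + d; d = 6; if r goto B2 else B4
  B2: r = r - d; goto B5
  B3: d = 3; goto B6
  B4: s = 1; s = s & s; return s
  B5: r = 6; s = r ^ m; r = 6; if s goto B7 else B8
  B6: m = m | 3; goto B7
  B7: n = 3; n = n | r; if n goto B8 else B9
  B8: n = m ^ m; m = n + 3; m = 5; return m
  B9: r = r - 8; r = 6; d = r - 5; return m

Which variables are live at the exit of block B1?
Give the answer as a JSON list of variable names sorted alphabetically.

def/use:
  B0: def={m,r} ue=∅
  B1: def={d} ue={r}
  B2: def={r} ue={d,r}
  B3: def={d} ue=∅
  B4: def={s} ue=∅
  B5: def={r,s} ue={m}
  B6: def={m} ue={m}
  B7: def={n} ue={r}
  B8: def={m,n} ue={m}
  B9: def={d,r} ue={m,r}

Backward fixpoint:
  live B0: ∅→{m,r}
  live B1: {m,r}→{d,m,r}
  live B2: {d,m,r}→{m}
  live B3: {m,r}→{m,r}
  live B4: ∅→∅
  live B5: {m}→{m,r}
  live B6: {m,r}→{m,r}
  live B7: {m,r}→{m,r}
  live B8: {m}→∅
  live B9: {m,r}→∅

live-out(B1) = ["d", "m", "r"]

Answer: ["d", "m", "r"]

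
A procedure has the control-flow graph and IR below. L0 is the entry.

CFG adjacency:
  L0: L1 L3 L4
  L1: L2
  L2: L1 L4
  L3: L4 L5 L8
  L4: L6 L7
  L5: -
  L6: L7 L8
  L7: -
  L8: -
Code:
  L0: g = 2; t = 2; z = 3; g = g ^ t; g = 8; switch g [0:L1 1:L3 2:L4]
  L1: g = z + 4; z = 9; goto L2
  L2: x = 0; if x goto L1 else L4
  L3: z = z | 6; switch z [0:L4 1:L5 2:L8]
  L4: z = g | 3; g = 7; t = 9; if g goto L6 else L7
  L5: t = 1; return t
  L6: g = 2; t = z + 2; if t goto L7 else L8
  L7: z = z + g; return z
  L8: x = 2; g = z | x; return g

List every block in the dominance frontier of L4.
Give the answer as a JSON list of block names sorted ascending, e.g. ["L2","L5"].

idom tree: L1←L0 L2←L1 L3←L0 L4←L0 L5←L3 L6←L4 L7←L4 L8←L0
Dom at joins:
  L1: preds {L0,L2}: {L0} ∩ {L0,L1,L2} = {L0}; idom=L0
  L4: preds {L0,L2,L3}: {L0} ∩ {L0,L1,L2} ∩ {L0,L3} = {L0}; idom=L0
  L7: preds {L4,L6}: {L0,L4} ∩ {L0,L4,L6} = {L0,L4}; idom=L4
  L8: preds {L3,L6}: {L0,L3} ∩ {L0,L4,L6} = {L0}; idom=L0

DF derivation:
  L1←L0: walk · to L0
  L1←L2: walk L2→L1 to L0
  L4←L0: walk · to L0
  L4←L2: walk L2→L1 to L0
  L4←L3: walk L3 to L0
  L7←L4: walk · to L4
  L7←L6: walk L6 to L4
  L8←L3: walk L3 to L0
  L8←L6: walk L6→L4 to L0
  L0 → ∅
  L1 → {L1,L4}
  L2 → {L1,L4}
  L3 → {L4,L8}
  L4 → {L8}
  L5 → ∅
  L6 → {L7,L8}
  L7 → ∅
  L8 → ∅

DF(L4) = ["L8"]

Answer: ["L8"]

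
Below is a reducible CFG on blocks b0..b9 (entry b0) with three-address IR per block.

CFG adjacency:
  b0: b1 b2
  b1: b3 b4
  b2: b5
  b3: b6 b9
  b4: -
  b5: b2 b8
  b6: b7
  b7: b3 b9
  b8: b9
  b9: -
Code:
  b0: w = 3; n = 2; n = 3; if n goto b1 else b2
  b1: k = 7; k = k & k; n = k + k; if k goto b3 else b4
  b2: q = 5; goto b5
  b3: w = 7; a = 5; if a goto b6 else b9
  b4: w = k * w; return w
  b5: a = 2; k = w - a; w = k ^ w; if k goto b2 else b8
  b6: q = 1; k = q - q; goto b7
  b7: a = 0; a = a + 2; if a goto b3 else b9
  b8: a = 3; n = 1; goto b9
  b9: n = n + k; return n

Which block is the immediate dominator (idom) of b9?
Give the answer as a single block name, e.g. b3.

idom tree: b1←b0 b2←b0 b3←b1 b4←b1 b5←b2 b6←b3 b7←b6 b8←b5 b9←b0
Dom∩ at merges:
  b2: preds {b0,b5}: {b0} ∩ {b0,b2,b5} = {b0}; idom=b0
  b3: preds {b1,b7}: {b0,b1} ∩ {b0,b1,b3,b6,b7} = {b0,b1}; idom=b1
  b9: preds {b3,b7,b8}: {b0,b1,b3} ∩ {b0,b1,b3,b6,b7} ∩ {b0,b2,b5,b8} = {b0}; idom=b0

idom(b9) = b0

Answer: b0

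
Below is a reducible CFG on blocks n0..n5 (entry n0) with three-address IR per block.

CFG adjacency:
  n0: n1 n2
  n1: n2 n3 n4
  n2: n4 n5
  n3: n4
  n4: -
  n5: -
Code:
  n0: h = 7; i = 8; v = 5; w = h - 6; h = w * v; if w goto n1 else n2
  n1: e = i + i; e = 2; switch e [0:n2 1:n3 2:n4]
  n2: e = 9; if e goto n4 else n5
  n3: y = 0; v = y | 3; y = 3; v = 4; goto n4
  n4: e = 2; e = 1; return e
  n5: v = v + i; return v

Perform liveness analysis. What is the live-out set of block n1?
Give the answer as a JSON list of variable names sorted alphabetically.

Block summaries:
  n0 def {h,i,v,w} use ∅
  n1 def {e} use {i}
  n2 def {e} use ∅
  n3 def {v,y} use ∅
  n4 def {e} use ∅
  n5 def {v} use {i,v}

Backward fixpoint:
  n0: in=∅ out={i,v}
  n1: in={i,v} out={i,v}
  n2: in={i,v} out={i,v}
  n3: in=∅ out=∅
  n4: in=∅ out=∅
  n5: in={i,v} out=∅

live-out(n1) = ["i", "v"]

Answer: ["i", "v"]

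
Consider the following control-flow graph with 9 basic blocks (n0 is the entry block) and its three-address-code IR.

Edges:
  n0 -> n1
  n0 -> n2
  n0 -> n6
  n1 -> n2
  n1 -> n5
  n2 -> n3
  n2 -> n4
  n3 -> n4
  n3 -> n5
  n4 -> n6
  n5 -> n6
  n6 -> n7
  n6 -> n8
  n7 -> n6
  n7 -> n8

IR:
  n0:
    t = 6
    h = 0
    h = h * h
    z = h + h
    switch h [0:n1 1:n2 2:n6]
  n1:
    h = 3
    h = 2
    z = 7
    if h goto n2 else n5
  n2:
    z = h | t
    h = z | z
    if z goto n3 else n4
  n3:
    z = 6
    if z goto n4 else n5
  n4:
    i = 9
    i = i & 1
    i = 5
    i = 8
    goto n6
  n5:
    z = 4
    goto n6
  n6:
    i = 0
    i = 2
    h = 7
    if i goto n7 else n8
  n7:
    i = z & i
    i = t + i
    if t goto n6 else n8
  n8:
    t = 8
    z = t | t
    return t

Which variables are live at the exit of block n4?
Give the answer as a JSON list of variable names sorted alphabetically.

Answer: ["t", "z"]

Derivation:
Per-block:
  n0: {h,t,z} / ∅
  n1: {h,z} / ∅
  n2: {h,z} / {h,t}
  n3: {z} / ∅
  n4: {i} / ∅
  n5: {z} / ∅
  n6: {h,i} / ∅
  n7: {i} / {i,t,z}
  n8: {t,z} / ∅

Backward fixpoint:
  live n0: ∅→{h,t,z}
  live n1: {t}→{h,t}
  live n2: {h,t}→{t,z}
  live n3: {t}→{t,z}
  live n4: {t,z}→{t,z}
  live n5: {t}→{t,z}
  live n6: {t,z}→{i,t,z}
  live n7: {i,t,z}→{t,z}
  live n8: ∅→∅

live-out(n4) = ["t", "z"]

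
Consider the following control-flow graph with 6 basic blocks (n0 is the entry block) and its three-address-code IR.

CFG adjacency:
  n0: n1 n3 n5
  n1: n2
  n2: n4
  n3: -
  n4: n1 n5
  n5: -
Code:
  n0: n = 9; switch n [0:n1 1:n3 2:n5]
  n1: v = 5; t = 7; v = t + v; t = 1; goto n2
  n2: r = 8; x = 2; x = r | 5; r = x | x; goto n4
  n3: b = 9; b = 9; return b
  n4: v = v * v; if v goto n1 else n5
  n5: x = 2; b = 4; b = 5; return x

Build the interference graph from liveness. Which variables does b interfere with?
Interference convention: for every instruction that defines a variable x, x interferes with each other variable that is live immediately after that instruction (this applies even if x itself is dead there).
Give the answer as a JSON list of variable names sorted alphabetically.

Block summaries:
  n0: def={n} ue=∅
  n1: def={t,v} ue=∅
  n2: def={r,x} ue=∅
  n3: def={b} ue=∅
  n4: def={v} ue={v}
  n5: def={b,x} ue=∅

Backward fixpoint:
  n0: in=∅ out=∅
  n1: in=∅ out={v}
  n2: in={v} out={v}
  n3: in=∅ out=∅
  n4: in={v} out=∅
  n5: in=∅ out=∅

Interfere edges:
  b — {x}
  n — ∅
  r — {v,x}
  t — {v}
  v — {r,t,x}
  x — {b,r,v}

N(b) = ["x"]

Answer: ["x"]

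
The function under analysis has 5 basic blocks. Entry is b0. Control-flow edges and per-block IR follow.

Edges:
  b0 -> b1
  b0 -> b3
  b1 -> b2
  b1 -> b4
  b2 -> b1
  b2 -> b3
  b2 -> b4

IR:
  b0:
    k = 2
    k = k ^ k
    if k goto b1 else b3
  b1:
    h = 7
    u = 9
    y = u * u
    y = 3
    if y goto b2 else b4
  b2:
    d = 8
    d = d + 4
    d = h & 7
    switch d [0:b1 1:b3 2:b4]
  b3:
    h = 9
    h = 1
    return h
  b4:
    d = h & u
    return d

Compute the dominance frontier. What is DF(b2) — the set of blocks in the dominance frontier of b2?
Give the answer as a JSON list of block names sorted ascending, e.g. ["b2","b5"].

Answer: ["b1", "b3", "b4"]

Analysis:
idom tree: b1←b0 b2←b1 b3←b0 b4←b1
Join-block Dom:
  b1: preds {b0,b2}: {b0} ∩ {b0,b1,b2} = {b0}; idom=b0
  b3: preds {b0,b2}: {b0} ∩ {b0,b1,b2} = {b0}; idom=b0
  b4: preds {b1,b2}: {b0,b1} ∩ {b0,b1,b2} = {b0,b1}; idom=b1

DF walk-up:
  join b1 pred b0: · stop@b0
  join b1 pred b2: b2→b1 stop@b0
  join b3 pred b0: · stop@b0
  join b3 pred b2: b2→b1 stop@b0
  join b4 pred b1: · stop@b1
  join b4 pred b2: b2 stop@b1
  b0 → ∅
  b1 → {b1,b3}
  b2 → {b1,b3,b4}
  b3 → ∅
  b4 → ∅

DF(b2) = ["b1", "b3", "b4"]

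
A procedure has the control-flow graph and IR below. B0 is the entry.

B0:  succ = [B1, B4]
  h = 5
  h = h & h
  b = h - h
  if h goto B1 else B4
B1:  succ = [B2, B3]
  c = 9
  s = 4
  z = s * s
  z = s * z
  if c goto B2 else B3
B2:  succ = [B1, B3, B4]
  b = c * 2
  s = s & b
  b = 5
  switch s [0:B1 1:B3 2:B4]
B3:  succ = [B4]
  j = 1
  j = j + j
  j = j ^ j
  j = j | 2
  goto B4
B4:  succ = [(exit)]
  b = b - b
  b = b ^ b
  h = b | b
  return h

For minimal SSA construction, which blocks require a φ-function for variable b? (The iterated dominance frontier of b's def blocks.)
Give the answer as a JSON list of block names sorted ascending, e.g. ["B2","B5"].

idom tree: B1←B0 B2←B1 B3←B1 B4←B0
Dom at joins:
  B1: preds {B0,B2}: {B0} ∩ {B0,B1,B2} = {B0}; idom=B0
  B3: preds {B1,B2}: {B0,B1} ∩ {B0,B1,B2} = {B0,B1}; idom=B1
  B4: preds {B0,B2,B3}: {B0} ∩ {B0,B1,B2} ∩ {B0,B1,B3} = {B0}; idom=B0

Frontier:
  join B1 pred B0: · stop@B0
  join B1 pred B2: B2→B1 stop@B0
  join B3 pred B1: · stop@B1
  join B3 pred B2: B2 stop@B1
  join B4 pred B0: · stop@B0
  join B4 pred B2: B2→B1 stop@B0
  join B4 pred B3: B3→B1 stop@B0
  B0 → ∅
  B1 → {B1,B4}
  B2 → {B1,B3,B4}
  B3 → {B4}
  B4 → ∅

φ for b: defs {B0,B2,B4}
  DF⁺ = {B1,B3,B4}

Answer: ["B1", "B3", "B4"]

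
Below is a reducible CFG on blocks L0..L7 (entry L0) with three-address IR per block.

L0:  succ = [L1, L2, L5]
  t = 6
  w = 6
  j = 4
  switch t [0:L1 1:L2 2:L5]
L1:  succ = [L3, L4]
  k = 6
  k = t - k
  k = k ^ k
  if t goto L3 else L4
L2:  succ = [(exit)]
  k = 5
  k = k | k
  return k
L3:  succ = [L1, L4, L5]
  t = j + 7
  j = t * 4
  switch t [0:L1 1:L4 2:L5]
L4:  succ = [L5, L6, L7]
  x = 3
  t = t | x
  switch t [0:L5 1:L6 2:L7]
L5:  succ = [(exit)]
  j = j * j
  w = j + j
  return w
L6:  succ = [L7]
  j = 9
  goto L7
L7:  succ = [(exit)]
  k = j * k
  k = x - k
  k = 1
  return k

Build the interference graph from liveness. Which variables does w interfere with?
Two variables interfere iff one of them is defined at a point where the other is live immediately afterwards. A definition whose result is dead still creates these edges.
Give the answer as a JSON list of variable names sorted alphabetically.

Block summaries:
  L0: def={j,t,w} ue=∅
  L1: def={k} ue={t}
  L2: def={k} ue=∅
  L3: def={j,t} ue={j}
  L4: def={t,x} ue={t}
  L5: def={j,w} ue={j}
  L6: def={j} ue=∅
  L7: def={k} ue={j,k,x}

Liveness:
  L0: in=∅ out={j,t}
  L1: in={j,t} out={j,k,t}
  L2: in=∅ out=∅
  L3: in={j,k} out={j,k,t}
  L4: in={j,k,t} out={j,k,x}
  L5: in={j} out=∅
  L6: in={k,x} out={j,k,x}
  L7: in={j,k,x} out=∅

Conflict graph:
  j↔{k,t,x}
  k↔{j,t,x}
  t↔{j,k,w,x}
  w↔{t}
  x↔{j,k,t}

N(w) = ["t"]

Answer: ["t"]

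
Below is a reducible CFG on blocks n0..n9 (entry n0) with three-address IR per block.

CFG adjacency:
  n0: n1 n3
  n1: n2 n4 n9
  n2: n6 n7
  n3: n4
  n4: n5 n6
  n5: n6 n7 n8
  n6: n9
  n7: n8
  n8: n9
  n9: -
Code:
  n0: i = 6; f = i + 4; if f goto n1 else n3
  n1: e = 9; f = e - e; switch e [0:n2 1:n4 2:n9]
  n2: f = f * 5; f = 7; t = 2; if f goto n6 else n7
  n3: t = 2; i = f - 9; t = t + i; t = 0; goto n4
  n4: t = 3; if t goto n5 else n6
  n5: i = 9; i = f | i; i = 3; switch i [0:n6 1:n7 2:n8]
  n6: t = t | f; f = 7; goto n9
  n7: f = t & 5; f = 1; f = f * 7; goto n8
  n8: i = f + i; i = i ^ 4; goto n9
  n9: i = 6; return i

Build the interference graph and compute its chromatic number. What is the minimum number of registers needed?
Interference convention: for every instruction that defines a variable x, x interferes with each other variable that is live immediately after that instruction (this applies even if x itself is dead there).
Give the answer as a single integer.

Per-block:
  n0: {f,i} / ∅
  n1: {e,f} / ∅
  n2: {f,t} / {f}
  n3: {i,t} / {f}
  n4: {t} / ∅
  n5: {i} / {f}
  n6: {f,t} / {f,t}
  n7: {f} / {t}
  n8: {i} / {f,i}
  n9: {i} / ∅

Liveness:
  n0 li=∅ lo={f,i}
  n1 li={i} lo={f,i}
  n2 li={f,i} lo={f,i,t}
  n3 li={f} lo={f}
  n4 li={f} lo={f,t}
  n5 li={f,t} lo={f,i,t}
  n6 li={f,t} lo=∅
  n7 li={i,t} lo={f,i}
  n8 li={f,i} lo=∅
  n9 li=∅ lo=∅

Conflict graph:
  e — {f,i}
  f — {e,i,t}
  i — {e,f,t}
  t — {f,i}

Registers:
  clique {e,f,i} ⇒ need ≥ 3
  assign e→R2 f→R0 i→R1 t→R2 — no edge inside a register ⇒ χ ≤ 3
  χ = 3

Answer: 3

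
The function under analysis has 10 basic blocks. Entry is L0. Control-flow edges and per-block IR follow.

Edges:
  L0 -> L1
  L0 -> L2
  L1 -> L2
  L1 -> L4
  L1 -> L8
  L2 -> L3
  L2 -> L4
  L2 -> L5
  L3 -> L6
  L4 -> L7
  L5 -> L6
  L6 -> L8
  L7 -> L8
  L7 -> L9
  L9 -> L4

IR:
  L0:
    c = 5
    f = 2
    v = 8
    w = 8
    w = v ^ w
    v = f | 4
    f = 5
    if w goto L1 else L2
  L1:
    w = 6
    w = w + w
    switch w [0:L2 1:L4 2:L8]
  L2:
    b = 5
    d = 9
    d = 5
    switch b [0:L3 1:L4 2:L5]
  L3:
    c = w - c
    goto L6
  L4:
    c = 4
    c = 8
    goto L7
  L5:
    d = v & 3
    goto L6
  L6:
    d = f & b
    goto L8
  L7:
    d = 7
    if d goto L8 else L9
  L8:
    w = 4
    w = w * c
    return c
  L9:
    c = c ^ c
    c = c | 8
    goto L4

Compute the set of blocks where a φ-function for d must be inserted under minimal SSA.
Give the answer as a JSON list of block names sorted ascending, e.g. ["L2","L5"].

idom tree: L1←L0 L2←L0 L3←L2 L4←L0 L5←L2 L6←L2 L7←L4 L8←L0 L9←L7
Join-block Dom:
  L2: preds {L0,L1}: {L0} ∩ {L0,L1} = {L0}; idom=L0
  L4: preds {L1,L2,L9}: {L0,L1} ∩ {L0,L2} ∩ {L0,L4,L7,L9} = {L0}; idom=L0
  L6: preds {L3,L5}: {L0,L2,L3} ∩ {L0,L2,L5} = {L0,L2}; idom=L2
  L8: preds {L1,L6,L7}: {L0,L1} ∩ {L0,L2,L6} ∩ {L0,L4,L7} = {L0}; idom=L0

Frontier:
  join L2 pred L0: · stop@L0
  join L2 pred L1: L1 stop@L0
  join L4 pred L1: L1 stop@L0
  join L4 pred L2: L2 stop@L0
  join L4 pred L9: L9→L7→L4 stop@L0
  join L6 pred L3: L3 stop@L2
  join L6 pred L5: L5 stop@L2
  join L8 pred L1: L1 stop@L0
  join L8 pred L6: L6→L2 stop@L0
  join L8 pred L7: L7→L4 stop@L0
  DF(L0)=∅
  DF(L1)={L2,L4,L8}
  DF(L2)={L4,L8}
  DF(L3)={L6}
  DF(L4)={L4,L8}
  DF(L5)={L6}
  DF(L6)={L8}
  DF(L7)={L4,L8}
  DF(L8)=∅
  DF(L9)={L4}

φ for d: defs {L2,L5,L6,L7}
  DF⁺ = {L4,L6,L8}

Answer: ["L4", "L6", "L8"]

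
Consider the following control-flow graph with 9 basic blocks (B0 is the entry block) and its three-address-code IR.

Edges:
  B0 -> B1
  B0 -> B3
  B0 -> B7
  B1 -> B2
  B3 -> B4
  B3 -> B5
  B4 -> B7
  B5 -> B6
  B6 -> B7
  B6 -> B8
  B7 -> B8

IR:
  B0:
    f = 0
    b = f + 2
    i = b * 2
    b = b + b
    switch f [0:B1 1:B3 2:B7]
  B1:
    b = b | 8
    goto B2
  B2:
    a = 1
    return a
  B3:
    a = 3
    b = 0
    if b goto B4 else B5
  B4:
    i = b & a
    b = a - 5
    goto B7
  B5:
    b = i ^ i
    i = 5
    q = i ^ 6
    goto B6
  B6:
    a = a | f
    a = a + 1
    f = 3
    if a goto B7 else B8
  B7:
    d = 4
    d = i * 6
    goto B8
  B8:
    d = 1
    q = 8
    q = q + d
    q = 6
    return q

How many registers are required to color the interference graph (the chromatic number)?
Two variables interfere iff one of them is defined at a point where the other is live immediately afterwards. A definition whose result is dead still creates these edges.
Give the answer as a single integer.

Per-block:
  B0 def {b,f,i} use ∅
  B1 def {b} use {b}
  B2 def {a} use ∅
  B3 def {a,b} use ∅
  B4 def {b,i} use {a,b}
  B5 def {b,i,q} use {i}
  B6 def {a,f} use {a,f}
  B7 def {d} use {i}
  B8 def {d,q} use ∅

Backward fixpoint:
  live B0: ∅→{b,f,i}
  live B1: {b}→∅
  live B2: ∅→∅
  live B3: {f,i}→{a,b,f,i}
  live B4: {a,b}→{i}
  live B5: {a,f,i}→{a,f,i}
  live B6: {a,f,i}→{i}
  live B7: {i}→∅
  live B8: ∅→∅

Conflict graph:
  a: {b,f,i,q}
  b: {a,f,i}
  d: {i,q}
  f: {a,b,i,q}
  i: {a,b,d,f,q}
  q: {a,d,f,i}

Chromatic number:
  lower bound: {a,b,f,i} mutually conflict ⇒ χ ≥ 4
  assign a→c1 b→c3 d→c1 f→c2 i→c0 q→c3 — no edge inside a register ⇒ χ ≤ 4
  χ = 4

Answer: 4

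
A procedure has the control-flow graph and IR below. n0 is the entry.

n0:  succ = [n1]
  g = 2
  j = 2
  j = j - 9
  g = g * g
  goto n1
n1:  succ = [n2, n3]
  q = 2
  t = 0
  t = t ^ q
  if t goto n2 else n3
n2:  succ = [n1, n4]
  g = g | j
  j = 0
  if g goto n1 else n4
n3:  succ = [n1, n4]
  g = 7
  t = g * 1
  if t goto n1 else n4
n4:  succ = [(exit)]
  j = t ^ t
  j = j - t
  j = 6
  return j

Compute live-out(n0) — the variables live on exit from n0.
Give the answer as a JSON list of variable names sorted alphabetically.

Answer: ["g", "j"]

Working:
Block summaries:
  n0: def={g,j} ue=∅
  n1: def={q,t} ue=∅
  n2: def={g,j} ue={g,j}
  n3: def={g,t} ue=∅
  n4: def={j} ue={t}

Liveness:
  n0 li=∅ lo={g,j}
  n1 li={g,j} lo={g,j,t}
  n2 li={g,j,t} lo={g,j,t}
  n3 li={j} lo={g,j,t}
  n4 li={t} lo=∅

live-out(n0) = ["g", "j"]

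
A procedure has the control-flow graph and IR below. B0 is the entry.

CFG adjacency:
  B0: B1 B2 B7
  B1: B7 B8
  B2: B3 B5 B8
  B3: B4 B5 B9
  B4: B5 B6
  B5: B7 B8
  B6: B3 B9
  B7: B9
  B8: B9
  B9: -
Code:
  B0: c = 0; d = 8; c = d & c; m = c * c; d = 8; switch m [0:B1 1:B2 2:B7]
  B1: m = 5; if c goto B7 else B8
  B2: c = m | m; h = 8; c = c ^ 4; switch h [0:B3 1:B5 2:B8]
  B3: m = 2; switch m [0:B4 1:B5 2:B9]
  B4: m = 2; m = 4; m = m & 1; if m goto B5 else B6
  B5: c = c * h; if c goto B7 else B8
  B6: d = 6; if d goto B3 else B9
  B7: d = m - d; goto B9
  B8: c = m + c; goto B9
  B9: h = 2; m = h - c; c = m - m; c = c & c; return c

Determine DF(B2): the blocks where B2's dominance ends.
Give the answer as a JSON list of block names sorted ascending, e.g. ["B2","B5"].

Answer: ["B7", "B8", "B9"]

Analysis:
idom tree: B1←B0 B2←B0 B3←B2 B4←B3 B5←B2 B6←B4 B7←B0 B8←B0 B9←B0
Dom∩ at merges:
  B3: preds {B2,B6}: {B0,B2} ∩ {B0,B2,B3,B4,B6} = {B0,B2}; idom=B2
  B5: preds {B2,B3,B4}: {B0,B2} ∩ {B0,B2,B3} ∩ {B0,B2,B3,B4} = {B0,B2}; idom=B2
  B7: preds {B0,B1,B5}: {B0} ∩ {B0,B1} ∩ {B0,B2,B5} = {B0}; idom=B0
  B8: preds {B1,B2,B5}: {B0,B1} ∩ {B0,B2} ∩ {B0,B2,B5} = {B0}; idom=B0
  B9: preds {B3,B6,B7,B8}: {B0,B2,B3} ∩ {B0,B2,B3,B4,B6} ∩ {B0,B7} ∩ {B0,B8} = {B0}; idom=B0

Frontier:
  B3←B2: walk · to B2
  B3←B6: walk B6→B4→B3 to B2
  B5←B2: walk · to B2
  B5←B3: walk B3 to B2
  B5←B4: walk B4→B3 to B2
  B7←B0: walk · to B0
  B7←B1: walk B1 to B0
  B7←B5: walk B5→B2 to B0
  B8←B1: walk B1 to B0
  B8←B2: walk B2 to B0
  B8←B5: walk B5→B2 to B0
  B9←B3: walk B3→B2 to B0
  B9←B6: walk B6→B4→B3→B2 to B0
  B9←B7: walk B7 to B0
  B9←B8: walk B8 to B0
  B0 → ∅
  B1 → {B7,B8}
  B2 → {B7,B8,B9}
  B3 → {B3,B5,B9}
  B4 → {B3,B5,B9}
  B5 → {B7,B8}
  B6 → {B3,B9}
  B7 → {B9}
  B8 → {B9}
  B9 → ∅

DF(B2) = ["B7", "B8", "B9"]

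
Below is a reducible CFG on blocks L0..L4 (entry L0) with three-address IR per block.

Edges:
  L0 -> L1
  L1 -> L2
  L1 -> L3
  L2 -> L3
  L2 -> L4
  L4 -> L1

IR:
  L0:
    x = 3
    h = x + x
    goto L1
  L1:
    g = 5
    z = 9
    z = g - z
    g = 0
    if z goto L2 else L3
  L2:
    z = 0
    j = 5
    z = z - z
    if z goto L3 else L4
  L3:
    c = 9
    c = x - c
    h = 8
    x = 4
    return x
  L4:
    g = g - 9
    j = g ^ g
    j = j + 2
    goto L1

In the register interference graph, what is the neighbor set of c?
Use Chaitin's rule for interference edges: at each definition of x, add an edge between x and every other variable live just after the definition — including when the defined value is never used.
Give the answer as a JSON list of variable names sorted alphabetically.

Answer: ["x"]

Analysis:
Block summaries:
  L0: def={h,x} ue=∅
  L1: def={g,z} ue=∅
  L2: def={j,z} ue=∅
  L3: def={c,h,x} ue={x}
  L4: def={g,j} ue={g}

Liveness:
  L0 li=∅ lo={x}
  L1 li={x} lo={g,x}
  L2 li={g,x} lo={g,x}
  L3 li={x} lo=∅
  L4 li={g,x} lo={x}

Conflict graph:
  c↔{x}
  g↔{j,x,z}
  h↔{x}
  j↔{g,x,z}
  x↔{c,g,h,j,z}
  z↔{g,j,x}

N(c) = ["x"]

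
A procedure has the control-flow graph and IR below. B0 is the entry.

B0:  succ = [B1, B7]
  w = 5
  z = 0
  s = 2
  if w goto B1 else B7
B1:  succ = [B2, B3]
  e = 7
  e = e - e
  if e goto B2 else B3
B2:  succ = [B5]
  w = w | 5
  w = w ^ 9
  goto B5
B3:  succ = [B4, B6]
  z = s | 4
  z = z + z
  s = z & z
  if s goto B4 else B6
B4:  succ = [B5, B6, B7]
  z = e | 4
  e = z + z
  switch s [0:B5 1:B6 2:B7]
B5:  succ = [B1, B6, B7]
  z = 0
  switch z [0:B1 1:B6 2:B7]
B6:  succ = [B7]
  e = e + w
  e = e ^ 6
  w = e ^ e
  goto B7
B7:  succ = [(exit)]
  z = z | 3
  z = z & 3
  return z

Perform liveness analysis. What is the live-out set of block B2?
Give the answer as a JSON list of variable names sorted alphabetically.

Answer: ["e", "s", "w"]

Analysis:
Per-block:
  B0 def {s,w,z} use ∅
  B1 def {e} use ∅
  B2 def {w} use {w}
  B3 def {s,z} use {s}
  B4 def {e,z} use {e,s}
  B5 def {z} use ∅
  B6 def {e,w} use {e,w}
  B7 def {z} use {z}

Live sets:
  live B0: ∅→{s,w,z}
  live B1: {s,w}→{e,s,w}
  live B2: {e,s,w}→{e,s,w}
  live B3: {e,s,w}→{e,s,w,z}
  live B4: {e,s,w}→{e,s,w,z}
  live B5: {e,s,w}→{e,s,w,z}
  live B6: {e,w,z}→{z}
  live B7: {z}→∅

live-out(B2) = ["e", "s", "w"]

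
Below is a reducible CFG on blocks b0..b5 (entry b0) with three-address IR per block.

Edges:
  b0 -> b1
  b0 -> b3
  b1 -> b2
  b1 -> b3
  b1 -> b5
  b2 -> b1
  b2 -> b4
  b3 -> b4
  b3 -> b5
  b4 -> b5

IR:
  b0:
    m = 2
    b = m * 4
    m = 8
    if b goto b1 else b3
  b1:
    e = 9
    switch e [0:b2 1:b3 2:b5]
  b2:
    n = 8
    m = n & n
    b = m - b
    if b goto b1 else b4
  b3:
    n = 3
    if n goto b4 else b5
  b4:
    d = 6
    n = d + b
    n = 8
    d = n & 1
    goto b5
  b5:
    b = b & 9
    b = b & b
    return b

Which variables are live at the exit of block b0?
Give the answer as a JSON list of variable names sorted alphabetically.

Answer: ["b"]

Derivation:
Block summaries:
  b0: {b,m} / ∅
  b1: {e} / ∅
  b2: {b,m,n} / {b}
  b3: {n} / ∅
  b4: {d,n} / {b}
  b5: {b} / {b}

Liveness:
  b0 li=∅ lo={b}
  b1 li={b} lo={b}
  b2 li={b} lo={b}
  b3 li={b} lo={b}
  b4 li={b} lo={b}
  b5 li={b} lo=∅

live-out(b0) = ["b"]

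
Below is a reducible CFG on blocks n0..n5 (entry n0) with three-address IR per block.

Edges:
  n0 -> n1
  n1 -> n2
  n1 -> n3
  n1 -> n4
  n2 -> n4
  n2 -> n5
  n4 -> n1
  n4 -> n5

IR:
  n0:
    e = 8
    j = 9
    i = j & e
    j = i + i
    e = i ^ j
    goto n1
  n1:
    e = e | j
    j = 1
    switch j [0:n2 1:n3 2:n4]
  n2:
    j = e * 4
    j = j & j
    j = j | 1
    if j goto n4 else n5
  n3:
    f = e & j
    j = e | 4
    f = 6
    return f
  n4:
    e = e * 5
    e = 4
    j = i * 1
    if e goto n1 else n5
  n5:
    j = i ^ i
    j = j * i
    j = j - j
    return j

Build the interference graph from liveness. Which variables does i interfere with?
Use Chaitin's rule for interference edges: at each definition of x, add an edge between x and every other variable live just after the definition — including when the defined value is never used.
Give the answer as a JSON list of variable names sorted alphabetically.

Answer: ["e", "j"]

Working:
def/use:
  n0 def {e,i,j} use ∅
  n1 def {e,j} use {e,j}
  n2 def {j} use {e}
  n3 def {f,j} use {e,j}
  n4 def {e,j} use {e,i}
  n5 def {j} use {i}

Live sets:
  n0: in=∅ out={e,i,j}
  n1: in={e,i,j} out={e,i,j}
  n2: in={e,i} out={e,i}
  n3: in={e,j} out=∅
  n4: in={e,i} out={e,i,j}
  n5: in={i} out=∅

Conflict graph:
  e — {f,i,j}
  f — {e}
  i — {e,j}
  j — {e,i}

N(i) = ["e", "j"]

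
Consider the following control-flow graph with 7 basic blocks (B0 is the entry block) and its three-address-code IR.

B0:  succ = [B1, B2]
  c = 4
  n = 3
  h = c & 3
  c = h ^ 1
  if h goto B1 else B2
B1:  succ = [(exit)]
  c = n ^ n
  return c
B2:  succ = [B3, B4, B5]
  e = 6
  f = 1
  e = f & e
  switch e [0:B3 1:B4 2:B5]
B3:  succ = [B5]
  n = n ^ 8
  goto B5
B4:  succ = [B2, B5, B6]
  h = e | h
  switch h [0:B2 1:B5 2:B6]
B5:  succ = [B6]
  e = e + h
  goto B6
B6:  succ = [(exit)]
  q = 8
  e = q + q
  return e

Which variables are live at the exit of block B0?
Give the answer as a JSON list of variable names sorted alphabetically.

def/use:
  B0: def={c,h,n} ue=∅
  B1: def={c} ue={n}
  B2: def={e,f} ue=∅
  B3: def={n} ue={n}
  B4: def={h} ue={e,h}
  B5: def={e} ue={e,h}
  B6: def={e,q} ue=∅

Backward fixpoint:
  live B0: ∅→{h,n}
  live B1: {n}→∅
  live B2: {h,n}→{e,h,n}
  live B3: {e,h,n}→{e,h}
  live B4: {e,h,n}→{e,h,n}
  live B5: {e,h}→∅
  live B6: ∅→∅

live-out(B0) = ["h", "n"]

Answer: ["h", "n"]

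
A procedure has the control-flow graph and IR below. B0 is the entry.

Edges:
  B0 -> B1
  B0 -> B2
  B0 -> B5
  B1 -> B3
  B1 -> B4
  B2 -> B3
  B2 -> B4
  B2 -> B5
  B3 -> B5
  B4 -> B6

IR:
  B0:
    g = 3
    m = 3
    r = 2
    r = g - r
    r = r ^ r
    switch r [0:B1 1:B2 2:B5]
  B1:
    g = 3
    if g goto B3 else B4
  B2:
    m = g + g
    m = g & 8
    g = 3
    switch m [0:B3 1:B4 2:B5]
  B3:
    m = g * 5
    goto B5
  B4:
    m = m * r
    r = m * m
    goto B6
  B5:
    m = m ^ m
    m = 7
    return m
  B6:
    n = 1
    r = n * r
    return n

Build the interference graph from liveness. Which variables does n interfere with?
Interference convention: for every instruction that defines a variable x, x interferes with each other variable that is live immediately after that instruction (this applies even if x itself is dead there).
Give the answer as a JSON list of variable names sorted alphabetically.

Per-block:
  B0 def {g,m,r} use ∅
  B1 def {g} use ∅
  B2 def {g,m} use {g}
  B3 def {m} use {g}
  B4 def {m,r} use {m,r}
  B5 def {m} use {m}
  B6 def {n,r} use {r}

Liveness:
  live B0: ∅→{g,m,r}
  live B1: {m,r}→{g,m,r}
  live B2: {g,r}→{g,m,r}
  live B3: {g}→{m}
  live B4: {m,r}→{r}
  live B5: {m}→∅
  live B6: {r}→∅

Interference:
  g — {m,r}
  m — {g,r}
  n — {r}
  r — {g,m,n}

N(n) = ["r"]

Answer: ["r"]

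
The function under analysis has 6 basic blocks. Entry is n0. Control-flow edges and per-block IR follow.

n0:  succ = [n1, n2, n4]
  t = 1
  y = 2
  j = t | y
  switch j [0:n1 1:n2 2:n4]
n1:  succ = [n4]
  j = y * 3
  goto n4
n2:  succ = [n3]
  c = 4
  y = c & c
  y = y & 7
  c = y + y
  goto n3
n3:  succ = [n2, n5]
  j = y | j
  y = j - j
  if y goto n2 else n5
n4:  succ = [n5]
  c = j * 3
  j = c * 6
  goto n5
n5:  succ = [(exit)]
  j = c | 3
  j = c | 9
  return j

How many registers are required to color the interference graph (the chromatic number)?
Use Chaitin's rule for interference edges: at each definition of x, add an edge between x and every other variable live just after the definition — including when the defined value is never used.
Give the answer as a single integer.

Answer: 3

Analysis:
Block summaries:
  n0: {j,t,y} / ∅
  n1: {j} / {y}
  n2: {c,y} / ∅
  n3: {j,y} / {j,y}
  n4: {c,j} / {j}
  n5: {j} / {c}

Live sets:
  n0 li=∅ lo={j,y}
  n1 li={y} lo={j}
  n2 li={j} lo={c,j,y}
  n3 li={c,j,y} lo={c,j}
  n4 li={j} lo={c}
  n5 li={c} lo=∅

Interference:
  c: {j,y}
  j: {c,y}
  t: {y}
  y: {c,j,t}

Chromatic number:
  {c,j,y} pairwise interfere (3-clique) ⇒ χ ≥ 3
  assign c→c1 j→c2 t→c1 y→c0 — no edge inside a register ⇒ χ ≤ 3
  χ = 3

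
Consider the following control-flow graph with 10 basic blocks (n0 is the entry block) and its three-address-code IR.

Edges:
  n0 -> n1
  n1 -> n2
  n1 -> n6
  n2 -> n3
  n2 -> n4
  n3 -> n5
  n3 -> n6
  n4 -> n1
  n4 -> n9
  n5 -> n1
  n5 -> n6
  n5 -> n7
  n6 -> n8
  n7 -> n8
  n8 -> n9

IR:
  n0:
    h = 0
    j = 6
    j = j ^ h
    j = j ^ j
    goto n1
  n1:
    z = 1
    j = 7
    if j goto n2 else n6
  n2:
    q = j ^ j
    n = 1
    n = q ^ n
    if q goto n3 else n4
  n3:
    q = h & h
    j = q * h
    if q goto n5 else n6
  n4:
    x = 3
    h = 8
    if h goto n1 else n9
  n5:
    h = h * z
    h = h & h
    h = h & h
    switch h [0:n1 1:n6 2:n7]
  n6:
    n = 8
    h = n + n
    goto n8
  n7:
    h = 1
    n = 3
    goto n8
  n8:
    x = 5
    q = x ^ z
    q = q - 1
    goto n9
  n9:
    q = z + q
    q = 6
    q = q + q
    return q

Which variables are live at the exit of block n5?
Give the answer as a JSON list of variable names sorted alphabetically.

Block summaries:
  n0: {h,j} / ∅
  n1: {j,z} / ∅
  n2: {n,q} / {j}
  n3: {j,q} / {h}
  n4: {h,x} / ∅
  n5: {h} / {h,z}
  n6: {h,n} / ∅
  n7: {h,n} / ∅
  n8: {q,x} / {z}
  n9: {q} / {q,z}

Backward fixpoint:
  live n0: ∅→{h}
  live n1: {h}→{h,j,z}
  live n2: {h,j,z}→{h,q,z}
  live n3: {h,z}→{h,z}
  live n4: {q,z}→{h,q,z}
  live n5: {h,z}→{h,z}
  live n6: {z}→{z}
  live n7: {z}→{z}
  live n8: {z}→{q,z}
  live n9: {q,z}→∅

live-out(n5) = ["h", "z"]

Answer: ["h", "z"]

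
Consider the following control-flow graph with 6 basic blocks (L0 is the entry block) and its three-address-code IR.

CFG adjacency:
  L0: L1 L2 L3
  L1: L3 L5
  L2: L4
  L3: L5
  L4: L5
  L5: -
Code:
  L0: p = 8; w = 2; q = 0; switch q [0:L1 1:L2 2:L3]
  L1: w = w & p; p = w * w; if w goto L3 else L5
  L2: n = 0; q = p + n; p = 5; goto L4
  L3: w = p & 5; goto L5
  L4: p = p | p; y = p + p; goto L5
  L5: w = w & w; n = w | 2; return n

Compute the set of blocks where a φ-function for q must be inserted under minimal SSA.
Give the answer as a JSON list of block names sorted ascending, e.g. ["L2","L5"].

Answer: ["L5"]

Derivation:
idom tree: L1←L0 L2←L0 L3←L0 L4←L2 L5←L0
Join-block Dom:
  L3: preds {L0,L1}: {L0} ∩ {L0,L1} = {L0}; idom=L0
  L5: preds {L1,L3,L4}: {L0,L1} ∩ {L0,L3} ∩ {L0,L2,L4} = {L0}; idom=L0

Frontier:
  L3←L0: walk · to L0
  L3←L1: walk L1 to L0
  L5←L1: walk L1 to L0
  L5←L3: walk L3 to L0
  L5←L4: walk L4→L2 to L0
  DF(L0)=∅
  DF(L1)={L3,L5}
  DF(L2)={L5}
  DF(L3)={L5}
  DF(L4)={L5}
  DF(L5)=∅

φ for q: defs {L0,L2}
  DF⁺ = {L5}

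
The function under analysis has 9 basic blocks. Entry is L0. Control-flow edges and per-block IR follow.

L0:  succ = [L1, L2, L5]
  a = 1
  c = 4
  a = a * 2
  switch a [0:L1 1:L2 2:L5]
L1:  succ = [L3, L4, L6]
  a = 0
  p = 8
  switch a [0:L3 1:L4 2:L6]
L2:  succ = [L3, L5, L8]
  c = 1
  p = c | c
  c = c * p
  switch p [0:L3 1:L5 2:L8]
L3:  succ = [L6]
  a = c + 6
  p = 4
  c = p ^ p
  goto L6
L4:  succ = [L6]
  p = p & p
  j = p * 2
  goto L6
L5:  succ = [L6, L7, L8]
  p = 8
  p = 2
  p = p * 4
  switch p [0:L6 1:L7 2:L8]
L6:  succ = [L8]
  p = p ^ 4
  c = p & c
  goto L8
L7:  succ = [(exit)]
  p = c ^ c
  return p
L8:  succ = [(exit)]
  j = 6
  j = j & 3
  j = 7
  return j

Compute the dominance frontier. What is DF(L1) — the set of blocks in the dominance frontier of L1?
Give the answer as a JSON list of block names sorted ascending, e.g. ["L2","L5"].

idom tree: L1←L0 L2←L0 L3←L0 L4←L1 L5←L0 L6←L0 L7←L5 L8←L0
Dom at joins:
  L3: preds {L1,L2}: {L0,L1} ∩ {L0,L2} = {L0}; idom=L0
  L5: preds {L0,L2}: {L0} ∩ {L0,L2} = {L0}; idom=L0
  L6: preds {L1,L3,L4,L5}: {L0,L1} ∩ {L0,L3} ∩ {L0,L1,L4} ∩ {L0,L5} = {L0}; idom=L0
  L8: preds {L2,L5,L6}: {L0,L2} ∩ {L0,L5} ∩ {L0,L6} = {L0}; idom=L0

DF derivation:
  join L3 pred L1: L1 stop@L0
  join L3 pred L2: L2 stop@L0
  join L5 pred L0: · stop@L0
  join L5 pred L2: L2 stop@L0
  join L6 pred L1: L1 stop@L0
  join L6 pred L3: L3 stop@L0
  join L6 pred L4: L4→L1 stop@L0
  join L6 pred L5: L5 stop@L0
  join L8 pred L2: L2 stop@L0
  join L8 pred L5: L5 stop@L0
  join L8 pred L6: L6 stop@L0
  DF(L0)=∅
  DF(L1)={L3,L6}
  DF(L2)={L3,L5,L8}
  DF(L3)={L6}
  DF(L4)={L6}
  DF(L5)={L6,L8}
  DF(L6)={L8}
  DF(L7)=∅
  DF(L8)=∅

DF(L1) = ["L3", "L6"]

Answer: ["L3", "L6"]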